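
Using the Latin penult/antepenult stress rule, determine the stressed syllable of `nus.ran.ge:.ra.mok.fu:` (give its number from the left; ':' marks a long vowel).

5

Classical Latin: stress the penult if heavy (long vowel or closed), else the antepenult.
Weights: 4 ra L, 5 mok H, 6 fu: H.
The penult (syllable 5, mok) is heavy, so it takes stress.
Stress on syllable 5: nus.ran.ge:.ra.ˈmok.fu:.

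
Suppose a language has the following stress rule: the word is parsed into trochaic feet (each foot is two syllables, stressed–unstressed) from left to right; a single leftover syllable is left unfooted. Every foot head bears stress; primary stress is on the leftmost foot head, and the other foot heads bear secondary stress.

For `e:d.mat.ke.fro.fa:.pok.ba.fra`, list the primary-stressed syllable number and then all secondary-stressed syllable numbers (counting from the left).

primary 1, secondary 3, 5, 7

Parse left to right into trochaic (ˈσσ) feet: (ˈe:d.mat) (ˈke.fro) (ˈfa:.pok) (ˈba.fra).
Foot heads (stressed positions): 1, 3, 5, 7.
End Rule Leftmost: primary stress on the leftmost head = syllable 1.
Secondary stress on 3, 5, 7: ˈe:d.mat.ˌke.fro.ˌfa:.pok.ˌba.fra.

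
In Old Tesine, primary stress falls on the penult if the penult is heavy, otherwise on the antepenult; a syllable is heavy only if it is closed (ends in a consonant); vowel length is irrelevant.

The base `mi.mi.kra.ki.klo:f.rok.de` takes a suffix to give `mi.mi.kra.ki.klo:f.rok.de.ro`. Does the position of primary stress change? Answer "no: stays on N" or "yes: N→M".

Base `mi.mi.kra.ki.klo:f.rok.de` (7 syllables):
  Weights: 5 klo:f H, 6 rok H, 7 de L.
  The penult (syllable 6, rok) is heavy, so it takes stress.
  → primary stress on syllable 6.
Suffixed `mi.mi.kra.ki.klo:f.rok.de.ro` (8 syllables):
  Weights: 6 rok H, 7 de L, 8 ro L.
  The penult (syllable 7, de) is light, so stress falls on the antepenult (syllable 6, rok).
  → primary stress on syllable 6.

no: stays on 6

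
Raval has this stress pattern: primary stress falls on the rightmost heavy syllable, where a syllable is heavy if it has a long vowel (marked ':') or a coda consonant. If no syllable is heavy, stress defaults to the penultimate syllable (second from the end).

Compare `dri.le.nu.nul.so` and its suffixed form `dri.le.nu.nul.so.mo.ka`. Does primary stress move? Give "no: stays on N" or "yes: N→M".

Base `dri.le.nu.nul.so` (5 syllables):
  Weights: 1 dri L, 2 le L, 3 nu L, 4 nul H, 5 so L.
  Heavy syllables in the domain: 4. The rightmost is syllable 4 (nul).
  → primary stress on syllable 4.
Suffixed `dri.le.nu.nul.so.mo.ka` (7 syllables):
  Weights: 1 dri L, 2 le L, 3 nu L, 4 nul H, 5 so L, 6 mo L, 7 ka L.
  Heavy syllables in the domain: 4. The rightmost is syllable 4 (nul).
  → primary stress on syllable 4.

no: stays on 4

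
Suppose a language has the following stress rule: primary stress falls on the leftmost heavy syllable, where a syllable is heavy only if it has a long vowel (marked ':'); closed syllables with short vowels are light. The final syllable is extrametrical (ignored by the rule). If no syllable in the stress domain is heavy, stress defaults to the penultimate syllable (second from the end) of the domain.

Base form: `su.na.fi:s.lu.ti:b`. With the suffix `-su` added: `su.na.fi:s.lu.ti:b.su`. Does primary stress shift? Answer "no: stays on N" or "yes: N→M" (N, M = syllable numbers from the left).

Base `su.na.fi:s.lu.ti:b` (5 syllables):
  The final syllable (5, ti:b) is extrametrical; the stress domain is syllables 1–4.
  Weights: 1 su L, 2 na L, 3 fi:s H, 4 lu L.
  Heavy syllables in the domain: 3. The leftmost is syllable 3 (fi:s).
  → primary stress on syllable 3.
Suffixed `su.na.fi:s.lu.ti:b.su` (6 syllables):
  The final syllable (6, su) is extrametrical; the stress domain is syllables 1–5.
  Weights: 1 su L, 2 na L, 3 fi:s H, 4 lu L, 5 ti:b H.
  Heavy syllables in the domain: 3, 5. The leftmost is syllable 3 (fi:s).
  → primary stress on syllable 3.

no: stays on 3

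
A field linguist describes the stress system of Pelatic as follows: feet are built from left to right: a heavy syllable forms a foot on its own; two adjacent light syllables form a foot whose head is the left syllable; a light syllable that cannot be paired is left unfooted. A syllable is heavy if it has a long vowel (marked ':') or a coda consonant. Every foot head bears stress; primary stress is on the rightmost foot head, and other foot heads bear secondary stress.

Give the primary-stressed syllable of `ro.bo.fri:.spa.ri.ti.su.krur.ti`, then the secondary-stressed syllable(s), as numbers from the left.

Weights: 1 ro L, 2 bo L, 3 fri: H, 4 spa L, 5 ri L, 6 ti L, 7 su L, 8 krur H, 9 ti L.
Parse left to right (heavy = foot alone; LL = one foot; stranded L unfooted): (ˈro.bo) (ˈfri:) (ˈspa.ri) (ˈti.su) (ˈkrur) ti.
Foot heads: 1, 3, 4, 6, 8.
Primary stress on the rightmost head = syllable 8.
Secondary stress on 1, 3, 4, 6: ˌro.bo.ˌfri:.ˌspa.ri.ˌti.su.ˈkrur.ti.

primary 8, secondary 1, 3, 4, 6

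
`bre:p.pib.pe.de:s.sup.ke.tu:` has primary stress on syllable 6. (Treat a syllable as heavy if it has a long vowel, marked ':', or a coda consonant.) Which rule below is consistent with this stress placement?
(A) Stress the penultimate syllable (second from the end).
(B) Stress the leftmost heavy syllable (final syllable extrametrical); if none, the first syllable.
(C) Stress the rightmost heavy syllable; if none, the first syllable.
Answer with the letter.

Rule A → syllable 6 ✓.
Rule B → syllable 1 (observed: 6).
Rule C → syllable 7 (observed: 6).

A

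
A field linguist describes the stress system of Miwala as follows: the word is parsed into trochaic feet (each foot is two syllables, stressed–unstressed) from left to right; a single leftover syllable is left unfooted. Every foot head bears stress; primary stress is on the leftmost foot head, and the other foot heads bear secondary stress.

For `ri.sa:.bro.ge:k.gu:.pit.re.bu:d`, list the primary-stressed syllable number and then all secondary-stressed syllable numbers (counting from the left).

primary 1, secondary 3, 5, 7

Parse left to right into trochaic (ˈσσ) feet: (ˈri.sa:) (ˈbro.ge:k) (ˈgu:.pit) (ˈre.bu:d).
Foot heads (stressed positions): 1, 3, 5, 7.
End Rule Leftmost: primary stress on the leftmost head = syllable 1.
Secondary stress on 3, 5, 7: ˈri.sa:.ˌbro.ge:k.ˌgu:.pit.ˌre.bu:d.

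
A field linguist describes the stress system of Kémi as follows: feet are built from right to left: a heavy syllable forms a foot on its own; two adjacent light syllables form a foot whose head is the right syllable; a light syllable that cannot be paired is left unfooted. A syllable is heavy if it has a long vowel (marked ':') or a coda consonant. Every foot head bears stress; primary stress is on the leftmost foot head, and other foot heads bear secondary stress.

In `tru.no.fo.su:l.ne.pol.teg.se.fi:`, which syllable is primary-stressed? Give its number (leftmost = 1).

Weights: 1 tru L, 2 no L, 3 fo L, 4 su:l H, 5 ne L, 6 pol H, 7 teg H, 8 se L, 9 fi: H.
Parse right to left (heavy = foot alone; LL = one foot; stranded L unfooted): tru (no.ˈfo) (ˈsu:l) ne (ˈpol) (ˈteg) se (ˈfi:).
Foot heads: 3, 4, 6, 7, 9.
Primary stress on the leftmost head = syllable 3.
Primary stress: syllable 3 → tru.no.ˈfo.su:l.ne.pol.teg.se.fi:.

3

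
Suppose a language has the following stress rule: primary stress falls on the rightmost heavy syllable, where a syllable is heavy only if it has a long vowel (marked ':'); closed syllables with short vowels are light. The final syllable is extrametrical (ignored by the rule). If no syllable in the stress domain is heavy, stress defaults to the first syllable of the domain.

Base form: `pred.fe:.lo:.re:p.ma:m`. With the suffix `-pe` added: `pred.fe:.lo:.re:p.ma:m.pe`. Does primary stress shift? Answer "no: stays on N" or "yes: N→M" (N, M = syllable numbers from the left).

yes: 4→5

Base `pred.fe:.lo:.re:p.ma:m` (5 syllables):
  The final syllable (5, ma:m) is extrametrical; the stress domain is syllables 1–4.
  Weights: 1 pred L, 2 fe: H, 3 lo: H, 4 re:p H.
  Heavy syllables in the domain: 2, 3, 4. The rightmost is syllable 4 (re:p).
  → primary stress on syllable 4.
Suffixed `pred.fe:.lo:.re:p.ma:m.pe` (6 syllables):
  The final syllable (6, pe) is extrametrical; the stress domain is syllables 1–5.
  Weights: 1 pred L, 2 fe: H, 3 lo: H, 4 re:p H, 5 ma:m H.
  Heavy syllables in the domain: 2, 3, 4, 5. The rightmost is syllable 5 (ma:m).
  → primary stress on syllable 5.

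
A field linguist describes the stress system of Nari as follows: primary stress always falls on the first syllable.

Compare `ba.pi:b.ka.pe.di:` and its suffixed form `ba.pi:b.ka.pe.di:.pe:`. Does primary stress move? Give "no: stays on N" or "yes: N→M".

no: stays on 1

Base `ba.pi:b.ka.pe.di:` (5 syllables):
  The word has 5 syllables; the first syllable is syllable 1 (ba).
  → primary stress on syllable 1.
Suffixed `ba.pi:b.ka.pe.di:.pe:` (6 syllables):
  The word has 6 syllables; the first syllable is syllable 1 (ba).
  → primary stress on syllable 1.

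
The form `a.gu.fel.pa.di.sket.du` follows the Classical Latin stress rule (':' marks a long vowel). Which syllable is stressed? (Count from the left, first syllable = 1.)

Classical Latin: stress the penult if heavy (long vowel or closed), else the antepenult.
Weights: 5 di L, 6 sket H, 7 du L.
The penult (syllable 6, sket) is heavy, so it takes stress.
Stress on syllable 6: a.gu.fel.pa.di.ˈsket.du.

6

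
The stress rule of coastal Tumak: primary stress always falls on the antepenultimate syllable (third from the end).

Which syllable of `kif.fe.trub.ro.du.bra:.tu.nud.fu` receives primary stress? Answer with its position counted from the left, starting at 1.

7

The word has 9 syllables; the antepenultimate syllable (third from the end) is syllable 7 (tu).
Primary stress: syllable 7 → kif.fe.trub.ro.du.bra:.ˈtu.nud.fu.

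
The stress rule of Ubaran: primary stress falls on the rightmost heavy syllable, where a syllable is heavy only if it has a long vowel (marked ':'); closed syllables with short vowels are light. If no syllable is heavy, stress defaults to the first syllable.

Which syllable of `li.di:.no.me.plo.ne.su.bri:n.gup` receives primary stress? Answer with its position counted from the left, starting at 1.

8

Weights: 1 li L, 2 di: H, 3 no L, 4 me L, 5 plo L, 6 ne L, 7 su L, 8 bri:n H, 9 gup L.
Heavy syllables in the domain: 2, 8. The rightmost is syllable 8 (bri:n).
Primary stress: syllable 8 → li.di:.no.me.plo.ne.su.ˈbri:n.gup.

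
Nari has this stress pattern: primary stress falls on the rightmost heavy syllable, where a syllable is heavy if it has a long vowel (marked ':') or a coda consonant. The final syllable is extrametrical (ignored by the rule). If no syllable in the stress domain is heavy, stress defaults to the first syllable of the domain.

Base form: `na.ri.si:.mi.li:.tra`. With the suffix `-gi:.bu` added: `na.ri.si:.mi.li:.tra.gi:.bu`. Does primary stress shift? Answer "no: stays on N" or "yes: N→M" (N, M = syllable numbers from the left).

Base `na.ri.si:.mi.li:.tra` (6 syllables):
  The final syllable (6, tra) is extrametrical; the stress domain is syllables 1–5.
  Weights: 1 na L, 2 ri L, 3 si: H, 4 mi L, 5 li: H.
  Heavy syllables in the domain: 3, 5. The rightmost is syllable 5 (li:).
  → primary stress on syllable 5.
Suffixed `na.ri.si:.mi.li:.tra.gi:.bu` (8 syllables):
  The final syllable (8, bu) is extrametrical; the stress domain is syllables 1–7.
  Weights: 1 na L, 2 ri L, 3 si: H, 4 mi L, 5 li: H, 6 tra L, 7 gi: H.
  Heavy syllables in the domain: 3, 5, 7. The rightmost is syllable 7 (gi:).
  → primary stress on syllable 7.

yes: 5→7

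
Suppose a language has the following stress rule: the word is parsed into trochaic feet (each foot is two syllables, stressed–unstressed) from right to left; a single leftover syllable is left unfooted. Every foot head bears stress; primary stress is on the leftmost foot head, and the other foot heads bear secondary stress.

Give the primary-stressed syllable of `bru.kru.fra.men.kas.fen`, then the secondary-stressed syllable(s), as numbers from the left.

Parse right to left into trochaic (ˈσσ) feet: (ˈbru.kru) (ˈfra.men) (ˈkas.fen).
Foot heads (stressed positions): 1, 3, 5.
End Rule Leftmost: primary stress on the leftmost head = syllable 1.
Secondary stress on 3, 5: ˈbru.kru.ˌfra.men.ˌkas.fen.

primary 1, secondary 3, 5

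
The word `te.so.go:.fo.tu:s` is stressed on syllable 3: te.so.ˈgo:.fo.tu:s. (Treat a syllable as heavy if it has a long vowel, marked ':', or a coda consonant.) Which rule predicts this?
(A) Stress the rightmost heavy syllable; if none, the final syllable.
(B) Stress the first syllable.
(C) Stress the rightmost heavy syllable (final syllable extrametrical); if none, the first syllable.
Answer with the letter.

C

Rule A → syllable 5 (observed: 3).
Rule B → syllable 1 (observed: 3).
Rule C → syllable 3 ✓.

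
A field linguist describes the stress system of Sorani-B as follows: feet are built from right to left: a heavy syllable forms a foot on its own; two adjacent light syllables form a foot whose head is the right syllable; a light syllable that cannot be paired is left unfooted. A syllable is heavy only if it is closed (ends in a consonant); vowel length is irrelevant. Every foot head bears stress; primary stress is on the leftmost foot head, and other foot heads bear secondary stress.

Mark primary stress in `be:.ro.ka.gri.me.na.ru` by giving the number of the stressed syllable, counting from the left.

Weights: 1 be: L, 2 ro L, 3 ka L, 4 gri L, 5 me L, 6 na L, 7 ru L.
Parse right to left (heavy = foot alone; LL = one foot; stranded L unfooted): be: (ro.ˈka) (gri.ˈme) (na.ˈru).
Foot heads: 3, 5, 7.
Primary stress on the leftmost head = syllable 3.
Primary stress: syllable 3 → be:.ro.ˈka.gri.me.na.ru.

3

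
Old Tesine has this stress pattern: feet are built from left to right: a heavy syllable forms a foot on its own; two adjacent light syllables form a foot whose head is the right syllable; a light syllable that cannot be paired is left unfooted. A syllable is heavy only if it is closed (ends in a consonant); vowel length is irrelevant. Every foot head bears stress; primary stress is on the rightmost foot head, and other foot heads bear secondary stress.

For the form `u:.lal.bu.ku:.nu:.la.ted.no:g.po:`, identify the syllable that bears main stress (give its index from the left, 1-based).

8

Weights: 1 u: L, 2 lal H, 3 bu L, 4 ku: L, 5 nu: L, 6 la L, 7 ted H, 8 no:g H, 9 po: L.
Parse left to right (heavy = foot alone; LL = one foot; stranded L unfooted): u: (ˈlal) (bu.ˈku:) (nu:.ˈla) (ˈted) (ˈno:g) po:.
Foot heads: 2, 4, 6, 7, 8.
Primary stress on the rightmost head = syllable 8.
Primary stress: syllable 8 → u:.lal.bu.ku:.nu:.la.ted.ˈno:g.po:.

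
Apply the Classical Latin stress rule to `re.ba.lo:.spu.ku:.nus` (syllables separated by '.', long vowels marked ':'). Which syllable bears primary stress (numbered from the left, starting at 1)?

Classical Latin: stress the penult if heavy (long vowel or closed), else the antepenult.
Weights: 4 spu L, 5 ku: H, 6 nus H.
The penult (syllable 5, ku:) is heavy, so it takes stress.
Stress on syllable 5: re.ba.lo:.spu.ˈku:.nus.

5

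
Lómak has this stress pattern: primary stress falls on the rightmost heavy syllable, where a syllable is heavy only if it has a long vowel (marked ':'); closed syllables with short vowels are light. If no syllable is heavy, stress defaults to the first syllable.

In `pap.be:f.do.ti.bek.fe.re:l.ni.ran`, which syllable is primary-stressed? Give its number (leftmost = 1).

7

Weights: 1 pap L, 2 be:f H, 3 do L, 4 ti L, 5 bek L, 6 fe L, 7 re:l H, 8 ni L, 9 ran L.
Heavy syllables in the domain: 2, 7. The rightmost is syllable 7 (re:l).
Primary stress: syllable 7 → pap.be:f.do.ti.bek.fe.ˈre:l.ni.ran.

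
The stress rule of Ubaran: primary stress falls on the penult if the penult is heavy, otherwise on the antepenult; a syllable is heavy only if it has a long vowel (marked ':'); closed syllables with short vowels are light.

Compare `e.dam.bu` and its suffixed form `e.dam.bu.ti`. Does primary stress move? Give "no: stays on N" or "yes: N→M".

Base `e.dam.bu` (3 syllables):
  Weights: 1 e L, 2 dam L, 3 bu L.
  The penult (syllable 2, dam) is light, so stress falls on the antepenult (syllable 1, e).
  → primary stress on syllable 1.
Suffixed `e.dam.bu.ti` (4 syllables):
  Weights: 2 dam L, 3 bu L, 4 ti L.
  The penult (syllable 3, bu) is light, so stress falls on the antepenult (syllable 2, dam).
  → primary stress on syllable 2.

yes: 1→2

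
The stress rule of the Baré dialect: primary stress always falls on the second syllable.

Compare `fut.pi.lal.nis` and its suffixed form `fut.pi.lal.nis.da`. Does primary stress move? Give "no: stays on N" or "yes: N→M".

no: stays on 2

Base `fut.pi.lal.nis` (4 syllables):
  The word has 4 syllables; the second syllable is syllable 2 (pi).
  → primary stress on syllable 2.
Suffixed `fut.pi.lal.nis.da` (5 syllables):
  The word has 5 syllables; the second syllable is syllable 2 (pi).
  → primary stress on syllable 2.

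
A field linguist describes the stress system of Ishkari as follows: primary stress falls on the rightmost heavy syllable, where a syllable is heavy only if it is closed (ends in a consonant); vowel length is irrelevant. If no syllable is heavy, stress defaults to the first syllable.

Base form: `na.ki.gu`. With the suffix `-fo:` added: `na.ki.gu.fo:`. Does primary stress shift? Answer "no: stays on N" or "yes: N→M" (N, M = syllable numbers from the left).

no: stays on 1

Base `na.ki.gu` (3 syllables):
  Weights: 1 na L, 2 ki L, 3 gu L.
  No heavy syllable in the domain; default to the first syllable = syllable 1.
  → primary stress on syllable 1.
Suffixed `na.ki.gu.fo:` (4 syllables):
  Weights: 1 na L, 2 ki L, 3 gu L, 4 fo: L.
  No heavy syllable in the domain; default to the first syllable = syllable 1.
  → primary stress on syllable 1.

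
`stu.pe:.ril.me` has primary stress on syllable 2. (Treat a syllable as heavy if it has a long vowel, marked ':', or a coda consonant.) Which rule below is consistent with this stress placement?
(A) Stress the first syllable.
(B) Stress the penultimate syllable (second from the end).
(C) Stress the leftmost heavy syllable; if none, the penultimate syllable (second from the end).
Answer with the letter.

Rule A → syllable 1 (observed: 2).
Rule B → syllable 3 (observed: 2).
Rule C → syllable 2 ✓.

C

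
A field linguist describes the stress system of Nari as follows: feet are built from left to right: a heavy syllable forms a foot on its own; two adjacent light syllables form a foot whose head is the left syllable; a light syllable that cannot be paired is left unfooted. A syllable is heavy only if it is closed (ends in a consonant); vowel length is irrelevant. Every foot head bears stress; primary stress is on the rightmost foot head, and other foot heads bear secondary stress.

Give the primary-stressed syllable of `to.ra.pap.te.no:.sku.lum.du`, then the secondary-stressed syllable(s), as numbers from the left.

primary 7, secondary 1, 3, 4

Weights: 1 to L, 2 ra L, 3 pap H, 4 te L, 5 no: L, 6 sku L, 7 lum H, 8 du L.
Parse left to right (heavy = foot alone; LL = one foot; stranded L unfooted): (ˈto.ra) (ˈpap) (ˈte.no:) sku (ˈlum) du.
Foot heads: 1, 3, 4, 7.
Primary stress on the rightmost head = syllable 7.
Secondary stress on 1, 3, 4: ˌto.ra.ˌpap.ˌte.no:.sku.ˈlum.du.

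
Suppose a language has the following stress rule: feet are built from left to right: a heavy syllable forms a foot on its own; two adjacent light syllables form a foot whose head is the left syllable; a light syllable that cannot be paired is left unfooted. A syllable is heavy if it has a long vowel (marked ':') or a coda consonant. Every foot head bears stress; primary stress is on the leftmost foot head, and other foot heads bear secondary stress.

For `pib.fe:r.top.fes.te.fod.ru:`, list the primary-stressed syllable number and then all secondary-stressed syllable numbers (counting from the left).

Weights: 1 pib H, 2 fe:r H, 3 top H, 4 fes H, 5 te L, 6 fod H, 7 ru: H.
Parse left to right (heavy = foot alone; LL = one foot; stranded L unfooted): (ˈpib) (ˈfe:r) (ˈtop) (ˈfes) te (ˈfod) (ˈru:).
Foot heads: 1, 2, 3, 4, 6, 7.
Primary stress on the leftmost head = syllable 1.
Secondary stress on 2, 3, 4, 6, 7: ˈpib.ˌfe:r.ˌtop.ˌfes.te.ˌfod.ˌru:.

primary 1, secondary 2, 3, 4, 6, 7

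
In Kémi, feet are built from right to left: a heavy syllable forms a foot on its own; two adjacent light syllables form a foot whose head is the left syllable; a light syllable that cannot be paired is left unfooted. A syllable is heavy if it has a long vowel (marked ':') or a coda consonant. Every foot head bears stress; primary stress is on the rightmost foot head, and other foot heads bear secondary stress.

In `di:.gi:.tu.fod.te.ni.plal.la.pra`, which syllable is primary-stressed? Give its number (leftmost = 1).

8

Weights: 1 di: H, 2 gi: H, 3 tu L, 4 fod H, 5 te L, 6 ni L, 7 plal H, 8 la L, 9 pra L.
Parse right to left (heavy = foot alone; LL = one foot; stranded L unfooted): (ˈdi:) (ˈgi:) tu (ˈfod) (ˈte.ni) (ˈplal) (ˈla.pra).
Foot heads: 1, 2, 4, 5, 7, 8.
Primary stress on the rightmost head = syllable 8.
Primary stress: syllable 8 → di:.gi:.tu.fod.te.ni.plal.ˈla.pra.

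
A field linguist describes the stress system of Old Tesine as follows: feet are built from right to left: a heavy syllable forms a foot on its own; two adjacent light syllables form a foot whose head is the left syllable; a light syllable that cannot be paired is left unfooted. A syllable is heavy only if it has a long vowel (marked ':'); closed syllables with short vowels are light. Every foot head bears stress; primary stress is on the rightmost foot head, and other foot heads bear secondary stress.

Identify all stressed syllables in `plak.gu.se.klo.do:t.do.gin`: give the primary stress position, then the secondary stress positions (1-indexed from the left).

primary 6, secondary 1, 3, 5

Weights: 1 plak L, 2 gu L, 3 se L, 4 klo L, 5 do:t H, 6 do L, 7 gin L.
Parse right to left (heavy = foot alone; LL = one foot; stranded L unfooted): (ˈplak.gu) (ˈse.klo) (ˈdo:t) (ˈdo.gin).
Foot heads: 1, 3, 5, 6.
Primary stress on the rightmost head = syllable 6.
Secondary stress on 1, 3, 5: ˌplak.gu.ˌse.klo.ˌdo:t.ˈdo.gin.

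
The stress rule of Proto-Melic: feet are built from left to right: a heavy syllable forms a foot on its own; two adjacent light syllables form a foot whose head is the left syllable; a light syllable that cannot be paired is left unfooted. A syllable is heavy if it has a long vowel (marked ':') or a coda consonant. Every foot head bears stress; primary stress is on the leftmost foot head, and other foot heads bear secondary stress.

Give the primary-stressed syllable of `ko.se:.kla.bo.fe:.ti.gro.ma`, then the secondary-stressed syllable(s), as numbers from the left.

Weights: 1 ko L, 2 se: H, 3 kla L, 4 bo L, 5 fe: H, 6 ti L, 7 gro L, 8 ma L.
Parse left to right (heavy = foot alone; LL = one foot; stranded L unfooted): ko (ˈse:) (ˈkla.bo) (ˈfe:) (ˈti.gro) ma.
Foot heads: 2, 3, 5, 6.
Primary stress on the leftmost head = syllable 2.
Secondary stress on 3, 5, 6: ko.ˈse:.ˌkla.bo.ˌfe:.ˌti.gro.ma.

primary 2, secondary 3, 5, 6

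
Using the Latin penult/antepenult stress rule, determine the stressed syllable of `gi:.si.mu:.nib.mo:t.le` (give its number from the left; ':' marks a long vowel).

5

Classical Latin: stress the penult if heavy (long vowel or closed), else the antepenult.
Weights: 4 nib H, 5 mo:t H, 6 le L.
The penult (syllable 5, mo:t) is heavy, so it takes stress.
Stress on syllable 5: gi:.si.mu:.nib.ˈmo:t.le.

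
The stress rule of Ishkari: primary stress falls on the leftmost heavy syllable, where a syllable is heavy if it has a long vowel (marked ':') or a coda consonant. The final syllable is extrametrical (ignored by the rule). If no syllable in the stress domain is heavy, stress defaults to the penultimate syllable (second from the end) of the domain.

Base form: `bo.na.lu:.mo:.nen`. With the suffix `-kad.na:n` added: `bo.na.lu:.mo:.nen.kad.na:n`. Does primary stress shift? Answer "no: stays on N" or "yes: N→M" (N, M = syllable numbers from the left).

Base `bo.na.lu:.mo:.nen` (5 syllables):
  The final syllable (5, nen) is extrametrical; the stress domain is syllables 1–4.
  Weights: 1 bo L, 2 na L, 3 lu: H, 4 mo: H.
  Heavy syllables in the domain: 3, 4. The leftmost is syllable 3 (lu:).
  → primary stress on syllable 3.
Suffixed `bo.na.lu:.mo:.nen.kad.na:n` (7 syllables):
  The final syllable (7, na:n) is extrametrical; the stress domain is syllables 1–6.
  Weights: 1 bo L, 2 na L, 3 lu: H, 4 mo: H, 5 nen H, 6 kad H.
  Heavy syllables in the domain: 3, 4, 5, 6. The leftmost is syllable 3 (lu:).
  → primary stress on syllable 3.

no: stays on 3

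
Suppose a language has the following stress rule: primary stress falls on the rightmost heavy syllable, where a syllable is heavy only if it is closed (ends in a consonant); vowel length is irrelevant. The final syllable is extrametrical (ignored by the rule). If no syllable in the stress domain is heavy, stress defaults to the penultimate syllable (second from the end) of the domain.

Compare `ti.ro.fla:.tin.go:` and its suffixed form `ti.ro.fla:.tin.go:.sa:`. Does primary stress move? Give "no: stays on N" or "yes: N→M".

no: stays on 4

Base `ti.ro.fla:.tin.go:` (5 syllables):
  The final syllable (5, go:) is extrametrical; the stress domain is syllables 1–4.
  Weights: 1 ti L, 2 ro L, 3 fla: L, 4 tin H.
  Heavy syllables in the domain: 4. The rightmost is syllable 4 (tin).
  → primary stress on syllable 4.
Suffixed `ti.ro.fla:.tin.go:.sa:` (6 syllables):
  The final syllable (6, sa:) is extrametrical; the stress domain is syllables 1–5.
  Weights: 1 ti L, 2 ro L, 3 fla: L, 4 tin H, 5 go: L.
  Heavy syllables in the domain: 4. The rightmost is syllable 4 (tin).
  → primary stress on syllable 4.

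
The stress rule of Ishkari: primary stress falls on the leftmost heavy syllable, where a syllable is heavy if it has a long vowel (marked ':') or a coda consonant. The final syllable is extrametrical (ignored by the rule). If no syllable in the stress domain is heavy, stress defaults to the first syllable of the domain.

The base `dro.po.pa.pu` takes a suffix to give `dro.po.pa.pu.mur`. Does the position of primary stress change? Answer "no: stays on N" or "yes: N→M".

no: stays on 1

Base `dro.po.pa.pu` (4 syllables):
  The final syllable (4, pu) is extrametrical; the stress domain is syllables 1–3.
  Weights: 1 dro L, 2 po L, 3 pa L.
  No heavy syllable in the domain; default to the first syllable of the domain = syllable 1.
  → primary stress on syllable 1.
Suffixed `dro.po.pa.pu.mur` (5 syllables):
  The final syllable (5, mur) is extrametrical; the stress domain is syllables 1–4.
  Weights: 1 dro L, 2 po L, 3 pa L, 4 pu L.
  No heavy syllable in the domain; default to the first syllable of the domain = syllable 1.
  → primary stress on syllable 1.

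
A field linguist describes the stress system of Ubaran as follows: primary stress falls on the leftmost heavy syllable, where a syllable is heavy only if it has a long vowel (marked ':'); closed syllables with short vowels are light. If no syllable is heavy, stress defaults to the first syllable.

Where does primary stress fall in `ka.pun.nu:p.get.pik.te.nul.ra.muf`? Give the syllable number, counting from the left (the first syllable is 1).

Weights: 1 ka L, 2 pun L, 3 nu:p H, 4 get L, 5 pik L, 6 te L, 7 nul L, 8 ra L, 9 muf L.
Heavy syllables in the domain: 3. The leftmost is syllable 3 (nu:p).
Primary stress: syllable 3 → ka.pun.ˈnu:p.get.pik.te.nul.ra.muf.

3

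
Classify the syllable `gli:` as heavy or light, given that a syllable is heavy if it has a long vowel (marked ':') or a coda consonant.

`gli:`: long vowel, open (no coda). Long vowel → heavy.

heavy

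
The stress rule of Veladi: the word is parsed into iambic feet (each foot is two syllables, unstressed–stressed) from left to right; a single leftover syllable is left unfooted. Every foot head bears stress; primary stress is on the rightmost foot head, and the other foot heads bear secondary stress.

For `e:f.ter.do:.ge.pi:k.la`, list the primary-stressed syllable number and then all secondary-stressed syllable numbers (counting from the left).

primary 6, secondary 2, 4

Parse left to right into iambic (σˈσ) feet: (e:f.ˈter) (do:.ˈge) (pi:k.ˈla).
Foot heads (stressed positions): 2, 4, 6.
End Rule Rightmost: primary stress on the rightmost head = syllable 6.
Secondary stress on 2, 4: e:f.ˌter.do:.ˌge.pi:k.ˈla.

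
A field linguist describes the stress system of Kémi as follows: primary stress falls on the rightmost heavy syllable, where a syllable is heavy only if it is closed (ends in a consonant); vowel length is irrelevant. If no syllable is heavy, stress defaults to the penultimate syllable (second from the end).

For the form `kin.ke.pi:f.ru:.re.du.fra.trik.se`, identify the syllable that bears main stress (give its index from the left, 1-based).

8

Weights: 1 kin H, 2 ke L, 3 pi:f H, 4 ru: L, 5 re L, 6 du L, 7 fra L, 8 trik H, 9 se L.
Heavy syllables in the domain: 1, 3, 8. The rightmost is syllable 8 (trik).
Primary stress: syllable 8 → kin.ke.pi:f.ru:.re.du.fra.ˈtrik.se.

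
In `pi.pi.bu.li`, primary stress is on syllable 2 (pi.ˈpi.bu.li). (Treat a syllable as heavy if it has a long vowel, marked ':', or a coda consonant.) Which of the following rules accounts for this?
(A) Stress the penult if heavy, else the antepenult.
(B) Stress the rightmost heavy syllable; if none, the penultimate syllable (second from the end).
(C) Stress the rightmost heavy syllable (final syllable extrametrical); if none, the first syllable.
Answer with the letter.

Rule A → syllable 2 ✓.
Rule B → syllable 3 (observed: 2).
Rule C → syllable 1 (observed: 2).

A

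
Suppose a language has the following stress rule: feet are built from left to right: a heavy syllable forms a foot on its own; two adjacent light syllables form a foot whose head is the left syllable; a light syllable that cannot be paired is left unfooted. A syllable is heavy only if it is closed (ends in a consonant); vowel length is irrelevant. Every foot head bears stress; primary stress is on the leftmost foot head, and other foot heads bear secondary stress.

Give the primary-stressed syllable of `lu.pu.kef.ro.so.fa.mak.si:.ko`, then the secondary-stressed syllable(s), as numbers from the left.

Weights: 1 lu L, 2 pu L, 3 kef H, 4 ro L, 5 so L, 6 fa L, 7 mak H, 8 si: L, 9 ko L.
Parse left to right (heavy = foot alone; LL = one foot; stranded L unfooted): (ˈlu.pu) (ˈkef) (ˈro.so) fa (ˈmak) (ˈsi:.ko).
Foot heads: 1, 3, 4, 7, 8.
Primary stress on the leftmost head = syllable 1.
Secondary stress on 3, 4, 7, 8: ˈlu.pu.ˌkef.ˌro.so.fa.ˌmak.ˌsi:.ko.

primary 1, secondary 3, 4, 7, 8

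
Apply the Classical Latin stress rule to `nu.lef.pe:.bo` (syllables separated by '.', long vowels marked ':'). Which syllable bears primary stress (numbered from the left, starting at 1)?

3

Classical Latin: stress the penult if heavy (long vowel or closed), else the antepenult.
Weights: 2 lef H, 3 pe: H, 4 bo L.
The penult (syllable 3, pe:) is heavy, so it takes stress.
Stress on syllable 3: nu.lef.ˈpe:.bo.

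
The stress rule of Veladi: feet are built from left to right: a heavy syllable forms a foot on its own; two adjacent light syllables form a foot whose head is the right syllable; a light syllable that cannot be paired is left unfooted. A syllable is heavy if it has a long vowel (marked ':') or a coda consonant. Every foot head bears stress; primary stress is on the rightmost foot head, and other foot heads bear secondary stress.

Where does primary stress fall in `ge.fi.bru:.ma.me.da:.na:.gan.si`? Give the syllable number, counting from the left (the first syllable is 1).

8

Weights: 1 ge L, 2 fi L, 3 bru: H, 4 ma L, 5 me L, 6 da: H, 7 na: H, 8 gan H, 9 si L.
Parse left to right (heavy = foot alone; LL = one foot; stranded L unfooted): (ge.ˈfi) (ˈbru:) (ma.ˈme) (ˈda:) (ˈna:) (ˈgan) si.
Foot heads: 2, 3, 5, 6, 7, 8.
Primary stress on the rightmost head = syllable 8.
Primary stress: syllable 8 → ge.fi.bru:.ma.me.da:.na:.ˈgan.si.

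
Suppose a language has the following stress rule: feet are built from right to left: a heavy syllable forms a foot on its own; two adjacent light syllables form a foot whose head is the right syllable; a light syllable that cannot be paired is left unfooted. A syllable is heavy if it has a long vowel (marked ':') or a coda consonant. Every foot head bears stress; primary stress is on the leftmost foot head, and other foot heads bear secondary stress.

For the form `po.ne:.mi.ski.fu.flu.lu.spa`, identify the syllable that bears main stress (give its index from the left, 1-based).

2

Weights: 1 po L, 2 ne: H, 3 mi L, 4 ski L, 5 fu L, 6 flu L, 7 lu L, 8 spa L.
Parse right to left (heavy = foot alone; LL = one foot; stranded L unfooted): po (ˈne:) (mi.ˈski) (fu.ˈflu) (lu.ˈspa).
Foot heads: 2, 4, 6, 8.
Primary stress on the leftmost head = syllable 2.
Primary stress: syllable 2 → po.ˈne:.mi.ski.fu.flu.lu.spa.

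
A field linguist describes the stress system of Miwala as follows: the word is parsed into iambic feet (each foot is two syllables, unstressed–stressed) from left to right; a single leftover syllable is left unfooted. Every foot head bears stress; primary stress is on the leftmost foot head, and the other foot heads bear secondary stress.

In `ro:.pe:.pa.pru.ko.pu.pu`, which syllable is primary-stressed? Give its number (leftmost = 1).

Parse left to right into iambic (σˈσ) feet: (ro:.ˈpe:) (pa.ˈpru) (ko.ˈpu) pu. Syllable 7 is left unfooted.
Foot heads (stressed positions): 2, 4, 6.
End Rule Leftmost: primary stress on the leftmost head = syllable 2.
Primary stress: syllable 2 → ro:.ˈpe:.pa.pru.ko.pu.pu.

2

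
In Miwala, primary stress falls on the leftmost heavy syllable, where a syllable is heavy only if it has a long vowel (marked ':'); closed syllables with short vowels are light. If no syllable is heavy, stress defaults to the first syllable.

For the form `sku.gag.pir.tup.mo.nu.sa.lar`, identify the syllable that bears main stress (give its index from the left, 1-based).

Weights: 1 sku L, 2 gag L, 3 pir L, 4 tup L, 5 mo L, 6 nu L, 7 sa L, 8 lar L.
No heavy syllable in the domain; default to the first syllable = syllable 1.
Primary stress: syllable 1 → ˈsku.gag.pir.tup.mo.nu.sa.lar.

1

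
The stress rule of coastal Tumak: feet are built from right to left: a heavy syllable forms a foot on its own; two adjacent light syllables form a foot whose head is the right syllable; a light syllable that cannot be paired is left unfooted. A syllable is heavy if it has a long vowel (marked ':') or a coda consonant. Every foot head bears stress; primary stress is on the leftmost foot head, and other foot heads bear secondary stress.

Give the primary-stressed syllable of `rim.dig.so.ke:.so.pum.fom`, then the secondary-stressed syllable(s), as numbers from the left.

Weights: 1 rim H, 2 dig H, 3 so L, 4 ke: H, 5 so L, 6 pum H, 7 fom H.
Parse right to left (heavy = foot alone; LL = one foot; stranded L unfooted): (ˈrim) (ˈdig) so (ˈke:) so (ˈpum) (ˈfom).
Foot heads: 1, 2, 4, 6, 7.
Primary stress on the leftmost head = syllable 1.
Secondary stress on 2, 4, 6, 7: ˈrim.ˌdig.so.ˌke:.so.ˌpum.ˌfom.

primary 1, secondary 2, 4, 6, 7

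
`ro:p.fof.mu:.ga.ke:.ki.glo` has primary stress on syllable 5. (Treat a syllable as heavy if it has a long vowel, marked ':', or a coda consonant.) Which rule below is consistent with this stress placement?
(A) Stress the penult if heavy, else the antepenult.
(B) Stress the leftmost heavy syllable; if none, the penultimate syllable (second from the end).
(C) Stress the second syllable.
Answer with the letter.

Rule A → syllable 5 ✓.
Rule B → syllable 1 (observed: 5).
Rule C → syllable 2 (observed: 5).

A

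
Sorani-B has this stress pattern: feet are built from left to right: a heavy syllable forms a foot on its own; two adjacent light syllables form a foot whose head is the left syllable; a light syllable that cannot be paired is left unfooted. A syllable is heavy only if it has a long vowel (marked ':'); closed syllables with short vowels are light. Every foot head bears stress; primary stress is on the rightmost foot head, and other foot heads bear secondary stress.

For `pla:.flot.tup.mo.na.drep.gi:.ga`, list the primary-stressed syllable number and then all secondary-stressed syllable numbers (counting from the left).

primary 7, secondary 1, 2, 4

Weights: 1 pla: H, 2 flot L, 3 tup L, 4 mo L, 5 na L, 6 drep L, 7 gi: H, 8 ga L.
Parse left to right (heavy = foot alone; LL = one foot; stranded L unfooted): (ˈpla:) (ˈflot.tup) (ˈmo.na) drep (ˈgi:) ga.
Foot heads: 1, 2, 4, 7.
Primary stress on the rightmost head = syllable 7.
Secondary stress on 1, 2, 4: ˌpla:.ˌflot.tup.ˌmo.na.drep.ˈgi:.ga.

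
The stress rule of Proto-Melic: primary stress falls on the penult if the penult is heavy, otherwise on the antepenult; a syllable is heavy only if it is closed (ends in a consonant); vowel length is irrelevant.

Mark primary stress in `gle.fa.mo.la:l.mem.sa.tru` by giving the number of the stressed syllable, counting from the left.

5

Weights: 5 mem H, 6 sa L, 7 tru L.
The penult (syllable 6, sa) is light, so stress falls on the antepenult (syllable 5, mem).
Primary stress: syllable 5 → gle.fa.mo.la:l.ˈmem.sa.tru.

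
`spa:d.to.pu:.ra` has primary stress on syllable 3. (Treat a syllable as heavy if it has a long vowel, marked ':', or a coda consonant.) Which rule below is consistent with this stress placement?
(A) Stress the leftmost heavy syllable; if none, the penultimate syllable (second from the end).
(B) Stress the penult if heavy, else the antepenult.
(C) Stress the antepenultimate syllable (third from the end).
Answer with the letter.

Rule A → syllable 1 (observed: 3).
Rule B → syllable 3 ✓.
Rule C → syllable 2 (observed: 3).

B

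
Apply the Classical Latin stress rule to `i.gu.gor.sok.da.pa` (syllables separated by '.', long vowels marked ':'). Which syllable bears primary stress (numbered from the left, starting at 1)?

4

Classical Latin: stress the penult if heavy (long vowel or closed), else the antepenult.
Weights: 4 sok H, 5 da L, 6 pa L.
The penult (syllable 5, da) is light, so stress falls on the antepenult (syllable 4, sok).
Stress on syllable 4: i.gu.gor.ˈsok.da.pa.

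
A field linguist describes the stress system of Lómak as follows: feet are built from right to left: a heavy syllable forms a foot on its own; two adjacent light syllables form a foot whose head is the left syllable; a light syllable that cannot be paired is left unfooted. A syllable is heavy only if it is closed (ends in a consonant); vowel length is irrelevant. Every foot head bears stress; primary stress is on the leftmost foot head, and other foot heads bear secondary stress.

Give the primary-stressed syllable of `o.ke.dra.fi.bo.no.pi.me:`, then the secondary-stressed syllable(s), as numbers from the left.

primary 1, secondary 3, 5, 7

Weights: 1 o L, 2 ke L, 3 dra L, 4 fi L, 5 bo L, 6 no L, 7 pi L, 8 me: L.
Parse right to left (heavy = foot alone; LL = one foot; stranded L unfooted): (ˈo.ke) (ˈdra.fi) (ˈbo.no) (ˈpi.me:).
Foot heads: 1, 3, 5, 7.
Primary stress on the leftmost head = syllable 1.
Secondary stress on 3, 5, 7: ˈo.ke.ˌdra.fi.ˌbo.no.ˌpi.me:.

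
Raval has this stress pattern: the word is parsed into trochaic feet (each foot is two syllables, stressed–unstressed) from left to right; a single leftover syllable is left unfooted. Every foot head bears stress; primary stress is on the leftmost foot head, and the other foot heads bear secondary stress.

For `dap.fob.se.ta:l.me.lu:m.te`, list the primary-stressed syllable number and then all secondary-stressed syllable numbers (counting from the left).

primary 1, secondary 3, 5

Parse left to right into trochaic (ˈσσ) feet: (ˈdap.fob) (ˈse.ta:l) (ˈme.lu:m) te. Syllable 7 is left unfooted.
Foot heads (stressed positions): 1, 3, 5.
End Rule Leftmost: primary stress on the leftmost head = syllable 1.
Secondary stress on 3, 5: ˈdap.fob.ˌse.ta:l.ˌme.lu:m.te.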